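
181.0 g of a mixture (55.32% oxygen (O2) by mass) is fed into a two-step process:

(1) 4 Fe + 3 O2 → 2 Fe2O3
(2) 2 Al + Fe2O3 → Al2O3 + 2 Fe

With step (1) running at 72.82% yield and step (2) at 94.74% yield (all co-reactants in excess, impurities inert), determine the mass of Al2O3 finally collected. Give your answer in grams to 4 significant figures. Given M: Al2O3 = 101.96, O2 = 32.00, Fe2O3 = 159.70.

Pure O2 = 181.0 × 0.5532 = 100.13 g.
n(O2) = 100.13 / 32.00 = 3.1290 mol.
Step 1 (O2:Fe2O3 = 3:2): theoretical n(Fe2O3) = 2.0860 mol; at 72.82% yield, n(Fe2O3) = 1.5190 mol.
Step 2 (Fe2O3:Al2O3 = 1:1): theoretical n(Al2O3) = 1.5190 mol, so theoretical mass = 1.5190 × 101.96 = 154.88 g.
At 94.74% yield, actual mass of Al2O3 = 154.88 × 0.9474 = 146.73 g.

146.7 g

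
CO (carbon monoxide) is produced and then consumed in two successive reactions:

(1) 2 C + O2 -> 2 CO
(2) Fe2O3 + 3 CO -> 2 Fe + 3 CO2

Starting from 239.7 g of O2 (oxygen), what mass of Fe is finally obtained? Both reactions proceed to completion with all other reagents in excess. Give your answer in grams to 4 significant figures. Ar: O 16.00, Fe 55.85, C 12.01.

M(O2) = 2(16.00) = 32.00 g/mol.
M(Fe) = 55.85 g/mol.
n(O2) = 239.70 / 32.00 = 7.4906 mol.
Step 1 gives a 1:2 ratio of O2 to CO, so n(CO) = 14.981 mol.
In step 2 the CO:Fe ratio is 3:2, so n(Fe) = 9.9875 mol.
Mass of Fe = 9.9875 × 55.85 = 557.80 g.

557.8 g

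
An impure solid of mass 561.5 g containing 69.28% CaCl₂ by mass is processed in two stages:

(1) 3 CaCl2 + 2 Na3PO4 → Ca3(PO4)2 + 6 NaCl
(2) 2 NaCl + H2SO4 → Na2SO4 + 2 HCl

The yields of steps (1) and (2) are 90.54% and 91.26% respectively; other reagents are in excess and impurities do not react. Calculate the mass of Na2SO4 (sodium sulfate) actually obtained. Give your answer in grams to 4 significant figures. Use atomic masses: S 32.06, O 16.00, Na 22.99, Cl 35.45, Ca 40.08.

Pure CaCl2 = 561.5 × 0.6928 = 389.01 g.
M(CaCl2) = 40.08 + 2(35.45) = 110.98 g/mol.
M(Na2SO4) = 2(22.99) + 32.06 + 4(16.00) = 142.04 g/mol.
n(CaCl2) = 389.01 / 110.98 = 3.5052 mol.
Step 1 (CaCl2:NaCl = 3:6): theoretical n(NaCl) = 7.0104 mol; at 90.54% yield, n(NaCl) = 6.3472 mol.
Step 2 (NaCl:Na2SO4 = 2:1): theoretical n(Na2SO4) = 3.1736 mol, so theoretical mass = 3.1736 × 142.04 = 450.78 g.
At 91.26% yield, actual mass of Na2SO4 = 450.78 × 0.9126 = 411.38 g.

411.4 g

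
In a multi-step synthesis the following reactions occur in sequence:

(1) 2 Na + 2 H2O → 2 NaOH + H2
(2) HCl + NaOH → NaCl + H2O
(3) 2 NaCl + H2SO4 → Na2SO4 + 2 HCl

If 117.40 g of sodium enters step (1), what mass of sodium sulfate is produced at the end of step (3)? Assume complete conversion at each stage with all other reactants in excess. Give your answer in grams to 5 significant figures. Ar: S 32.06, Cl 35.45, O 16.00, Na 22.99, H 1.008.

362.67 g

M(Na) = 22.99 g/mol.
M(Na2SO4) = 2(22.99) + 32.06 + 4(16.00) = 142.04 g/mol.
n(Na) = 117.40 / 22.99 = 5.10657 mol.
Reaction (1): Na→NaOH ratio 2:2 ⇒ n(NaOH) = 5.10657 mol.
Reaction (2): NaOH→NaCl ratio 1:1 ⇒ n(NaCl) = 5.10657 mol.
Reaction (3): NaCl→Na2SO4 ratio 2:1 ⇒ n(Na2SO4) = 2.55328 mol.
Mass of Na2SO4 = 2.55328 × 142.04 = 362.668 g.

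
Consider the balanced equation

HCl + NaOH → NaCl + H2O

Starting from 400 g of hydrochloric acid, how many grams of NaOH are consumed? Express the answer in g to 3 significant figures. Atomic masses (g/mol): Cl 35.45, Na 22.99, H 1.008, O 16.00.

439 g

M(HCl) = 1.008 + 35.45 = 36.458 g/mol.
M(NaOH) = 22.99 + 16.00 + 1.008 = 39.998 g/mol.
n(HCl) = 400.0 g / 36.458 g/mol = 10.97 mol.
From the equation the HCl:NaOH mole ratio is 1:1, so n(NaOH) = 10.97 × 1/1 = 10.97 mol.
Mass of NaOH = 10.97 mol × 39.998 g/mol = 438.8 g.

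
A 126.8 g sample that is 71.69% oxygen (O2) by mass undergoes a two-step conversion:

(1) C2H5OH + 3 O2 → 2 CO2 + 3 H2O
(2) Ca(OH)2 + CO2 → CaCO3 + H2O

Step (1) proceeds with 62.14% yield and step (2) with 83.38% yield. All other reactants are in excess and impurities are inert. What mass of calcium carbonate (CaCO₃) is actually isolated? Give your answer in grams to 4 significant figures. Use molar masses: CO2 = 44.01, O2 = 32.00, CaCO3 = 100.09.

Pure O2 = 126.8 × 0.7169 = 90.903 g.
n(O2) = 90.903 / 32.00 = 2.8407 mol.
Step 1 (O2:CO2 = 3:2): theoretical n(CO2) = 1.8938 mol; at 62.14% yield, n(CO2) = 1.1768 mol.
Step 2 (CO2:CaCO3 = 1:1): theoretical n(CaCO3) = 1.1768 mol, so theoretical mass = 1.1768 × 100.09 = 117.79 g.
At 83.38% yield, actual mass of CaCO3 = 117.79 × 0.8338 = 98.211 g.

98.21 g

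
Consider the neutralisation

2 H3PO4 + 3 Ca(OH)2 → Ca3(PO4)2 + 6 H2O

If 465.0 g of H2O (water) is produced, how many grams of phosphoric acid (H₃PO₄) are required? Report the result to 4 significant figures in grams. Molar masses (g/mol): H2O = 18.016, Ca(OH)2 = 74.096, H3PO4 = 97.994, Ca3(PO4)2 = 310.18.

n(H2O) = 465.00 g / 18.016 g/mol = 25.810 mol.
From the equation the H2O:H3PO4 mole ratio is 6:2, so n(H3PO4) = 25.810 × 2/6 = 8.6035 mol.
Mass of H3PO4 = 8.6035 mol × 97.994 g/mol = 843.09 g.

843.1 g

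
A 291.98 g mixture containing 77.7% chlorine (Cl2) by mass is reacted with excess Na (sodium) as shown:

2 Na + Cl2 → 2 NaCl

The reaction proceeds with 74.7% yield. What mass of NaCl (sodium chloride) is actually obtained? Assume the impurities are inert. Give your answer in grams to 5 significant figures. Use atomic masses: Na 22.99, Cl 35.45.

Pure Cl2 available = 291.98 g × 0.777 = 226.868 g.
M(Cl2) = 2(35.45) = 70.90 g/mol.
M(NaCl) = 22.99 + 35.45 = 58.44 g/mol.
n(Cl2) = 226.868 g / 70.90 g/mol = 3.19984 mol.
From the equation the Cl2:NaCl mole ratio is 1:2, so n(NaCl) = 3.19984 × 2/1 = 6.39967 mol.
Mass of NaCl = 6.39967 mol × 58.44 g/mol = 373.997 g.
Actual mass collected = 373.997 g × 0.747 = 279.376 g.

279.38 g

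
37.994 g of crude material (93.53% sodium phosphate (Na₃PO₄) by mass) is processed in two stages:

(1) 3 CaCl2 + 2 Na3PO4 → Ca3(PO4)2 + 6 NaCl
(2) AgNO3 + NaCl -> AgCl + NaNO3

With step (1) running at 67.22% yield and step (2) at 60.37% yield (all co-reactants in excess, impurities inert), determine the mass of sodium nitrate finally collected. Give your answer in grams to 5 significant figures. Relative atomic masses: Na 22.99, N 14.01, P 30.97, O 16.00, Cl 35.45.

Pure Na3PO4 = 37.994 × 0.9353 = 35.5358 g.
M(Na3PO4) = 3(22.99) + 30.97 + 4(16.00) = 163.94 g/mol.
M(NaNO3) = 22.99 + 14.01 + 3(16.00) = 85.00 g/mol.
n(Na3PO4) = 35.5358 / 163.94 = 0.216761 mol.
Step 1 (Na3PO4:NaCl = 2:6): theoretical n(NaCl) = 0.650283 mol; at 67.22% yield, n(NaCl) = 0.437120 mol.
Step 2 (NaCl:NaNO3 = 1:1): theoretical n(NaNO3) = 0.437120 mol, so theoretical mass = 0.437120 × 85.00 = 37.1552 g.
At 60.37% yield, actual mass of NaNO3 = 37.1552 × 0.6037 = 22.4306 g.

22.431 g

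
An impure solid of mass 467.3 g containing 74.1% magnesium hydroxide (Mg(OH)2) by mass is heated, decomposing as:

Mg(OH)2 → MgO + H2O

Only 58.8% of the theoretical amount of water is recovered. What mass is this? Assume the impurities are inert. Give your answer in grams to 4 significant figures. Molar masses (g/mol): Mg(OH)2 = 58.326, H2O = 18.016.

Pure Mg(OH)2 available = 467.3 g × 0.741 = 346.27 g.
n(Mg(OH)2) = 346.27 g / 58.326 g/mol = 5.9368 mol.
From the equation the Mg(OH)2:H2O mole ratio is 1:1, so n(H2O) = 5.9368 × 1/1 = 5.9368 mol.
Mass of H2O = 5.9368 mol × 18.016 g/mol = 106.96 g.
Actual mass collected = 106.96 g × 0.588 = 62.891 g.

62.89 g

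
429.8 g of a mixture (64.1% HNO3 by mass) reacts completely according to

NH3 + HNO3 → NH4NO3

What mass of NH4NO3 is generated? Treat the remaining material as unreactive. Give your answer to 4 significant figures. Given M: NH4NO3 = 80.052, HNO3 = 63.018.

350.0 g

Mass of pure HNO3 = 429.8 g × 0.641 = 275.50 g.
n(HNO3) = 275.50 g / 63.018 g/mol = 4.3718 mol.
From the equation the HNO3:NH4NO3 mole ratio is 1:1, so n(NH4NO3) = 4.3718 × 1/1 = 4.3718 mol.
Mass of NH4NO3 = 4.3718 mol × 80.052 g/mol = 349.97 g.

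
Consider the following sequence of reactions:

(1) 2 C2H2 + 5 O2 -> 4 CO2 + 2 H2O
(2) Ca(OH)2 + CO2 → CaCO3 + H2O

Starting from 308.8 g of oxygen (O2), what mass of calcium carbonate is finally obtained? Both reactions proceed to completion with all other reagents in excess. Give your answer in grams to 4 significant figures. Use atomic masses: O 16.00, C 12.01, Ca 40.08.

772.7 g

M(O2) = 2(16.00) = 32.00 g/mol.
M(CaCO3) = 40.08 + 12.01 + 3(16.00) = 100.09 g/mol.
n(O2) = 308.80 / 32.00 = 9.6500 mol.
Step 1 gives a 5:4 ratio of O2 to CO2, so n(CO2) = 7.7200 mol.
In step 2 the CO2:CaCO3 ratio is 1:1, so n(CaCO3) = 7.7200 mol.
Mass of CaCO3 = 7.7200 × 100.09 = 772.69 g.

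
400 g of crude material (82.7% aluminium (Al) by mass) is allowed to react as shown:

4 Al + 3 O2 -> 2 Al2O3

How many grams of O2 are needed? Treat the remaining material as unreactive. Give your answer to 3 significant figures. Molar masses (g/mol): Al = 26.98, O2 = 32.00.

294 g

Mass of pure Al = 400 g × 0.827 = 330.8 g.
n(Al) = 330.8 g / 26.98 g/mol = 12.26 mol.
From the equation the Al:O2 mole ratio is 4:3, so n(O2) = 12.26 × 3/4 = 9.196 mol.
Mass of O2 = 9.196 mol × 32.00 g/mol = 294.3 g.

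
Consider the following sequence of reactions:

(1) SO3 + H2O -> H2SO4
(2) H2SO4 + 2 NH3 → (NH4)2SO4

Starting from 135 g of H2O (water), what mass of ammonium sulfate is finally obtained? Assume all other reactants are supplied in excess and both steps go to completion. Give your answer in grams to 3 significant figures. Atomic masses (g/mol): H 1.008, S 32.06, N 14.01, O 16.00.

990 g

M(H2O) = 2(1.008) + 16.00 = 18.016 g/mol.
M((NH4)2SO4) = 2(14.01) + 8(1.008) + 32.06 + 4(16.00) = 132.144 g/mol.
n(H2O) = 135.0 / 18.016 = 7.493 mol.
Step 1 gives a 1:1 ratio of H2O to H2SO4, so n(H2SO4) = 7.493 mol.
In step 2 the H2SO4:(NH4)2SO4 ratio is 1:1, so n((NH4)2SO4) = 7.493 mol.
Mass of (NH4)2SO4 = 7.493 × 132.144 = 990.2 g.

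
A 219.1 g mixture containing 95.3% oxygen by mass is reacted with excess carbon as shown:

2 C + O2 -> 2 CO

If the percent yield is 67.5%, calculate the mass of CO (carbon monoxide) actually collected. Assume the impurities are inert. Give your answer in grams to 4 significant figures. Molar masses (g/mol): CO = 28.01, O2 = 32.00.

Pure O2 available = 219.1 g × 0.953 = 208.80 g.
n(O2) = 208.80 g / 32.00 g/mol = 6.5251 mol.
From the equation the O2:CO mole ratio is 1:2, so n(CO) = 6.5251 × 2/1 = 13.050 mol.
Mass of CO = 13.050 mol × 28.01 g/mol = 365.53 g.
Actual mass collected = 365.53 g × 0.675 = 246.74 g.

246.7 g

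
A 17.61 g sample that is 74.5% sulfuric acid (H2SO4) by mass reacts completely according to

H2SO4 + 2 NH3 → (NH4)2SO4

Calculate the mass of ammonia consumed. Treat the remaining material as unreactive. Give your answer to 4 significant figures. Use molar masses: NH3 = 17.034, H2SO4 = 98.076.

Mass of pure H2SO4 = 17.61 g × 0.745 = 13.119 g.
n(H2SO4) = 13.119 g / 98.076 g/mol = 0.13377 mol.
From the equation the H2SO4:NH3 mole ratio is 1:2, so n(NH3) = 0.13377 × 2/1 = 0.26754 mol.
Mass of NH3 = 0.26754 mol × 17.034 g/mol = 4.5572 g.

4.557 g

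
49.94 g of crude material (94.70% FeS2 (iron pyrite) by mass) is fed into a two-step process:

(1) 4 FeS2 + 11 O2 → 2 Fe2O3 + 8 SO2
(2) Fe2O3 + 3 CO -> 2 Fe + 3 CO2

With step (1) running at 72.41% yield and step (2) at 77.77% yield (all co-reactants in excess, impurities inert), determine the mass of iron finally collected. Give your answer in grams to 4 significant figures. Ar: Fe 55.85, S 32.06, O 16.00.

Pure FeS2 = 49.94 × 0.9470 = 47.293 g.
M(FeS2) = 55.85 + 2(32.06) = 119.97 g/mol.
M(Fe) = 55.85 g/mol.
n(FeS2) = 47.293 / 119.97 = 0.39421 mol.
Step 1 (FeS2:Fe2O3 = 4:2): theoretical n(Fe2O3) = 0.19710 mol; at 72.41% yield, n(Fe2O3) = 0.14272 mol.
Step 2 (Fe2O3:Fe = 1:2): theoretical n(Fe) = 0.28545 mol, so theoretical mass = 0.28545 × 55.85 = 15.942 g.
At 77.77% yield, actual mass of Fe = 15.942 × 0.7777 = 12.398 g.

12.40 g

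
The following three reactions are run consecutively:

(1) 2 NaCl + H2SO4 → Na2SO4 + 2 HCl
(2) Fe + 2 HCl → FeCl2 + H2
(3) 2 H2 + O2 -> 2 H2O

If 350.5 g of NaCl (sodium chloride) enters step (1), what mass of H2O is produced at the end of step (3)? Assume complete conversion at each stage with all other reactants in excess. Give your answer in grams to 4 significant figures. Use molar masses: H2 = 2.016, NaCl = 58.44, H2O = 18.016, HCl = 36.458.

n(NaCl) = 350.5 / 58.44 = 5.9976 mol.
Reaction (1): NaCl→HCl ratio 2:2 ⇒ n(HCl) = 5.9976 mol.
Reaction (2): HCl→H2 ratio 2:1 ⇒ n(H2) = 2.9988 mol.
Reaction (3): H2→H2O ratio 2:2 ⇒ n(H2O) = 2.9988 mol.
Mass of H2O = 2.9988 × 18.016 = 54.026 g.

54.03 g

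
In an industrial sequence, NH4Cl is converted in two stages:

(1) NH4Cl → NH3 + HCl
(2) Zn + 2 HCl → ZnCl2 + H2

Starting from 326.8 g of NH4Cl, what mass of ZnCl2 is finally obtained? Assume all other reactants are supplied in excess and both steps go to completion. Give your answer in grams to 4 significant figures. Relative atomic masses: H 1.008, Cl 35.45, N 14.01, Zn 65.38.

416.3 g

M(NH4Cl) = 14.01 + 4(1.008) + 35.45 = 53.492 g/mol.
M(ZnCl2) = 65.38 + 2(35.45) = 136.28 g/mol.
n(NH4Cl) = 326.80 / 53.492 = 6.1093 mol.
Step 1 gives a 1:1 ratio of NH4Cl to HCl, so n(HCl) = 6.1093 mol.
In step 2 the HCl:ZnCl2 ratio is 2:1, so n(ZnCl2) = 3.0547 mol.
Mass of ZnCl2 = 3.0547 × 136.28 = 416.29 g.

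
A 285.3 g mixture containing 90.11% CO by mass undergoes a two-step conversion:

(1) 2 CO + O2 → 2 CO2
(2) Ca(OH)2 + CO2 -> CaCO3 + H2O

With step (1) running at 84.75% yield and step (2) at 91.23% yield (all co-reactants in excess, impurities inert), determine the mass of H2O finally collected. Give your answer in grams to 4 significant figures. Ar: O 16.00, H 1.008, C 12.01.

127.8 g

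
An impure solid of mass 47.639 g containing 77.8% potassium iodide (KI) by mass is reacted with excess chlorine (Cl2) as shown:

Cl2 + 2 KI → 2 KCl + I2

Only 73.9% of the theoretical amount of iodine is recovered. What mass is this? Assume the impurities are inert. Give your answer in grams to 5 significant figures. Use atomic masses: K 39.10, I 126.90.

Pure KI available = 47.639 g × 0.778 = 37.0631 g.
M(KI) = 39.10 + 126.90 = 166.00 g/mol.
M(I2) = 2(126.90) = 253.80 g/mol.
n(KI) = 37.0631 g / 166.00 g/mol = 0.223272 mol.
From the equation the KI:I2 mole ratio is 2:1, so n(I2) = 0.223272 × 1/2 = 0.111636 mol.
Mass of I2 = 0.111636 mol × 253.80 g/mol = 28.3332 g.
Actual mass collected = 28.3332 g × 0.739 = 20.9382 g.

20.938 g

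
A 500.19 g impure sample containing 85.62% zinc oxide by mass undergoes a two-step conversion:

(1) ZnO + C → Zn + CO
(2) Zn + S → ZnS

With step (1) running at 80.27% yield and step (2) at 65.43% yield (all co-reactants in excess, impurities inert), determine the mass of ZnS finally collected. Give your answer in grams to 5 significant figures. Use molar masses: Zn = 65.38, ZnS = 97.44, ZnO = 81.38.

269.31 g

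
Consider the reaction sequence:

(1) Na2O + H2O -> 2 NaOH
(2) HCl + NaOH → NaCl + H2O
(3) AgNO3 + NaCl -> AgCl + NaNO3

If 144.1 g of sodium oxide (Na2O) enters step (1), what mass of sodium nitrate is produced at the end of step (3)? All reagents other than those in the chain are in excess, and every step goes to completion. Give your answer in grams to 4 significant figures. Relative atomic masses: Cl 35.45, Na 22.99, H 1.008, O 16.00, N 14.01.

395.2 g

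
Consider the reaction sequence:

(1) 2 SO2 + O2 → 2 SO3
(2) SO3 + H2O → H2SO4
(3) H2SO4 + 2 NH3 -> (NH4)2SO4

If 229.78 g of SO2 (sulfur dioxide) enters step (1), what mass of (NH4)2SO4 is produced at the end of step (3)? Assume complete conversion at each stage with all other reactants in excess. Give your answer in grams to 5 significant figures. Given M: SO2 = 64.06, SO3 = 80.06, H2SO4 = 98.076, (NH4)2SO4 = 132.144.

473.99 g

n(SO2) = 229.78 / 64.06 = 3.58695 mol.
Reaction (1): SO2→SO3 ratio 2:2 ⇒ n(SO3) = 3.58695 mol.
Reaction (2): SO3→H2SO4 ratio 1:1 ⇒ n(H2SO4) = 3.58695 mol.
Reaction (3): H2SO4→(NH4)2SO4 ratio 1:1 ⇒ n((NH4)2SO4) = 3.58695 mol.
Mass of (NH4)2SO4 = 3.58695 × 132.144 = 473.994 g.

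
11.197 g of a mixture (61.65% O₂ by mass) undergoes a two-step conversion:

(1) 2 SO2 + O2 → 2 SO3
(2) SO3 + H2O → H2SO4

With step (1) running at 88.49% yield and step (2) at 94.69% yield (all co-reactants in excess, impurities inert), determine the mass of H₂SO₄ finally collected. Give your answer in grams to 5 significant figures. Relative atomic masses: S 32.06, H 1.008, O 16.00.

35.455 g

Pure O2 = 11.197 × 0.6165 = 6.90295 g.
M(O2) = 2(16.00) = 32.00 g/mol.
M(H2SO4) = 2(1.008) + 32.06 + 4(16.00) = 98.076 g/mol.
n(O2) = 6.90295 / 32.00 = 0.215717 mol.
Step 1 (O2:SO3 = 1:2): theoretical n(SO3) = 0.431434 mol; at 88.49% yield, n(SO3) = 0.381776 mol.
Step 2 (SO3:H2SO4 = 1:1): theoretical n(H2SO4) = 0.381776 mol, so theoretical mass = 0.381776 × 98.076 = 37.4431 g.
At 94.69% yield, actual mass of H2SO4 = 37.4431 × 0.9469 = 35.4549 g.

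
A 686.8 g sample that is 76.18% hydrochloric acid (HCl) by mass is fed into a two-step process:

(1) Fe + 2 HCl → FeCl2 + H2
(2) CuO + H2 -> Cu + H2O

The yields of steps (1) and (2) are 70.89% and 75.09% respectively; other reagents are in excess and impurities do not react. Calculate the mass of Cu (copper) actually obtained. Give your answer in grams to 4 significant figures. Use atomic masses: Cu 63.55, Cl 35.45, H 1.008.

242.7 g

Pure HCl = 686.8 × 0.7618 = 523.20 g.
M(HCl) = 1.008 + 35.45 = 36.458 g/mol.
M(Cu) = 63.55 g/mol.
n(HCl) = 523.20 / 36.458 = 14.351 mol.
Step 1 (HCl:H2 = 2:1): theoretical n(H2) = 7.1754 mol; at 70.89% yield, n(H2) = 5.0867 mol.
Step 2 (H2:Cu = 1:1): theoretical n(Cu) = 5.0867 mol, so theoretical mass = 5.0867 × 63.55 = 323.26 g.
At 75.09% yield, actual mass of Cu = 323.26 × 0.7509 = 242.73 g.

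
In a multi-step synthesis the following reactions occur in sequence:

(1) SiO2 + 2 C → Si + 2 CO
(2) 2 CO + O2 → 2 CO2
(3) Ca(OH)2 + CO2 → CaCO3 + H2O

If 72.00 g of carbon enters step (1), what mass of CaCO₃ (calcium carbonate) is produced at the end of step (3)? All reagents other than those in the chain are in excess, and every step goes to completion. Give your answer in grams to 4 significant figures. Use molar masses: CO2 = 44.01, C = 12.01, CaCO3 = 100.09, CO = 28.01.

600.0 g

n(C) = 72.00 / 12.01 = 5.9950 mol.
Reaction (1): C→CO ratio 2:2 ⇒ n(CO) = 5.9950 mol.
Reaction (2): CO→CO2 ratio 2:2 ⇒ n(CO2) = 5.9950 mol.
Reaction (3): CO2→CaCO3 ratio 1:1 ⇒ n(CaCO3) = 5.9950 mol.
Mass of CaCO3 = 5.9950 × 100.09 = 600.04 g.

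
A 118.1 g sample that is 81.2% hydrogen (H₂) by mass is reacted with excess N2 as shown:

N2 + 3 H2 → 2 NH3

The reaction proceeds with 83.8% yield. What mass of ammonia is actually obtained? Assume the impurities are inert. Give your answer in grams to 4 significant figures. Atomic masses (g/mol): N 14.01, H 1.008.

452.7 g

Pure H2 available = 118.1 g × 0.812 = 95.897 g.
M(H2) = 2(1.008) = 2.016 g/mol.
M(NH3) = 14.01 + 3(1.008) = 17.034 g/mol.
n(H2) = 95.897 g / 2.016 g/mol = 47.568 mol.
From the equation the H2:NH3 mole ratio is 3:2, so n(NH3) = 47.568 × 2/3 = 31.712 mol.
Mass of NH3 = 31.712 mol × 17.034 g/mol = 540.18 g.
Actual mass collected = 540.18 g × 0.838 = 452.67 g.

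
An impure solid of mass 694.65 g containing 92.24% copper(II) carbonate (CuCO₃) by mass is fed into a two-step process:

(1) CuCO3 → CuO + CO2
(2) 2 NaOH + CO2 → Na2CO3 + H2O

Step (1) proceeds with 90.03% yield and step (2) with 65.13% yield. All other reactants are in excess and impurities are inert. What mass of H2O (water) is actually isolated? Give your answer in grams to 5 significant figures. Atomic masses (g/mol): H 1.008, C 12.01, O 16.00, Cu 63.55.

Pure CuCO3 = 694.65 × 0.9224 = 640.745 g.
M(CuCO3) = 63.55 + 12.01 + 3(16.00) = 123.56 g/mol.
M(H2O) = 2(1.008) + 16.00 = 18.016 g/mol.
n(CuCO3) = 640.745 / 123.56 = 5.18570 mol.
Step 1 (CuCO3:CO2 = 1:1): theoretical n(CO2) = 5.18570 mol; at 90.03% yield, n(CO2) = 4.66869 mol.
Step 2 (CO2:H2O = 1:1): theoretical n(H2O) = 4.66869 mol, so theoretical mass = 4.66869 × 18.016 = 84.1111 g.
At 65.13% yield, actual mass of H2O = 84.1111 × 0.6513 = 54.7815 g.

54.782 g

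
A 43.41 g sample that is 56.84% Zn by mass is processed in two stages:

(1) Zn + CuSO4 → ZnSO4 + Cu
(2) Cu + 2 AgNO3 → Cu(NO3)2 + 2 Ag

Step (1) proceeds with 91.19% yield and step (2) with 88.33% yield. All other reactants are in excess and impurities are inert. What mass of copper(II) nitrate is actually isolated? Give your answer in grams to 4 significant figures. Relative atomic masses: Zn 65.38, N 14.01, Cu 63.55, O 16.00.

Pure Zn = 43.41 × 0.5684 = 24.674 g.
M(Zn) = 65.38 g/mol.
M(Cu(NO3)2) = 63.55 + 2(14.01) + 6(16.00) = 187.57 g/mol.
n(Zn) = 24.674 / 65.38 = 0.37740 mol.
Step 1 (Zn:Cu = 1:1): theoretical n(Cu) = 0.37740 mol; at 91.19% yield, n(Cu) = 0.34415 mol.
Step 2 (Cu:Cu(NO3)2 = 1:1): theoretical n(Cu(NO3)2) = 0.34415 mol, so theoretical mass = 0.34415 × 187.57 = 64.552 g.
At 88.33% yield, actual mass of Cu(NO3)2 = 64.552 × 0.8833 = 57.019 g.

57.02 g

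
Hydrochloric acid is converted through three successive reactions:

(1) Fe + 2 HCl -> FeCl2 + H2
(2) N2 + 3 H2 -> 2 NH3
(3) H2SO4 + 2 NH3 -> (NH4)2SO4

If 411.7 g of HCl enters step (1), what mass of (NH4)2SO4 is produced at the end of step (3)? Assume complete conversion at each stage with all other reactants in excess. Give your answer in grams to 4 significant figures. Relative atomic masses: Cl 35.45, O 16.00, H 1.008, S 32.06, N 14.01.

248.7 g

M(HCl) = 1.008 + 35.45 = 36.458 g/mol.
M((NH4)2SO4) = 2(14.01) + 8(1.008) + 32.06 + 4(16.00) = 132.144 g/mol.
n(HCl) = 411.7 / 36.458 = 11.292 mol.
Reaction (1): HCl→H2 ratio 2:1 ⇒ n(H2) = 5.6462 mol.
Reaction (2): H2→NH3 ratio 3:2 ⇒ n(NH3) = 3.7641 mol.
Reaction (3): NH3→(NH4)2SO4 ratio 2:1 ⇒ n((NH4)2SO4) = 1.8821 mol.
Mass of (NH4)2SO4 = 1.8821 × 132.144 = 248.70 g.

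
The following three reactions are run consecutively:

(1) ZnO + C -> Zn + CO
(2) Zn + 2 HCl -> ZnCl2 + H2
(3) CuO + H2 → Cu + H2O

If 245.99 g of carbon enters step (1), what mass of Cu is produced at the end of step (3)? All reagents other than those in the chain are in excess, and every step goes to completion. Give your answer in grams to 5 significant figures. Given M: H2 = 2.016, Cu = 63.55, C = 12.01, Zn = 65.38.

1301.6 g

n(C) = 245.99 / 12.01 = 20.4821 mol.
Reaction (1): C→Zn ratio 1:1 ⇒ n(Zn) = 20.4821 mol.
Reaction (2): Zn→H2 ratio 1:1 ⇒ n(H2) = 20.4821 mol.
Reaction (3): H2→Cu ratio 1:1 ⇒ n(Cu) = 20.4821 mol.
Mass of Cu = 20.4821 × 63.55 = 1301.64 g.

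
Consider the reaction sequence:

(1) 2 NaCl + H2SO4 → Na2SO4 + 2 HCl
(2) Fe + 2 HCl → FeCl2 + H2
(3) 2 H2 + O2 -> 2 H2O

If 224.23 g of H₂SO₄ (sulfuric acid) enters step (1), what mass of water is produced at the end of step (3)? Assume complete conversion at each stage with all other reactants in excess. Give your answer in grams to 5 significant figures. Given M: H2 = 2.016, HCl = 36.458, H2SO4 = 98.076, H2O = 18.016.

41.190 g

n(H2SO4) = 224.23 / 98.076 = 2.28629 mol.
Reaction (1): H2SO4→HCl ratio 1:2 ⇒ n(HCl) = 4.57258 mol.
Reaction (2): HCl→H2 ratio 2:1 ⇒ n(H2) = 2.28629 mol.
Reaction (3): H2→H2O ratio 2:2 ⇒ n(H2O) = 2.28629 mol.
Mass of H2O = 2.28629 × 18.016 = 41.1898 g.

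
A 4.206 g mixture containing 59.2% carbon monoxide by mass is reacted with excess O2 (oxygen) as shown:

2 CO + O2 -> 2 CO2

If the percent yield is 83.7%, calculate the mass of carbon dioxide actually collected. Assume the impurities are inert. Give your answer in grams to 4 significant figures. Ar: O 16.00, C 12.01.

3.275 g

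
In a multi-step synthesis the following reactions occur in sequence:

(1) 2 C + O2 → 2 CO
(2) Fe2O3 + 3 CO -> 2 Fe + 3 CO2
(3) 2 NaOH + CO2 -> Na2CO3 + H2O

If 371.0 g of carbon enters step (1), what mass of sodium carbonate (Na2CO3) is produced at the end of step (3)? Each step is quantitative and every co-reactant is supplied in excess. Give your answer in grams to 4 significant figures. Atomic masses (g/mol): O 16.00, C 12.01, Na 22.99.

3274 g

M(C) = 12.01 g/mol.
M(Na2CO3) = 2(22.99) + 12.01 + 3(16.00) = 105.99 g/mol.
n(C) = 371.0 / 12.01 = 30.891 mol.
Reaction (1): C→CO ratio 2:2 ⇒ n(CO) = 30.891 mol.
Reaction (2): CO→CO2 ratio 3:3 ⇒ n(CO2) = 30.891 mol.
Reaction (3): CO2→Na2CO3 ratio 1:1 ⇒ n(Na2CO3) = 30.891 mol.
Mass of Na2CO3 = 30.891 × 105.99 = 3274.1 g.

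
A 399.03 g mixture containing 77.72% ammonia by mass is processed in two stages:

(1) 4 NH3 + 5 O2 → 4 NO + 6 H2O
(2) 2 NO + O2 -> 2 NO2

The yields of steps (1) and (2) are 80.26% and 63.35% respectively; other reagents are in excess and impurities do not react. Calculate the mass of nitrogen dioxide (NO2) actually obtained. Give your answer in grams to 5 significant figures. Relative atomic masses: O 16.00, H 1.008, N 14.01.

425.91 g

Pure NH3 = 399.03 × 0.7772 = 310.126 g.
M(NH3) = 14.01 + 3(1.008) = 17.034 g/mol.
M(NO2) = 14.01 + 2(16.00) = 46.01 g/mol.
n(NH3) = 310.126 / 17.034 = 18.2063 mol.
Step 1 (NH3:NO = 4:4): theoretical n(NO) = 18.2063 mol; at 80.26% yield, n(NO) = 14.6124 mol.
Step 2 (NO:NO2 = 2:2): theoretical n(NO2) = 14.6124 mol, so theoretical mass = 14.6124 × 46.01 = 672.315 g.
At 63.35% yield, actual mass of NO2 = 672.315 × 0.6335 = 425.912 g.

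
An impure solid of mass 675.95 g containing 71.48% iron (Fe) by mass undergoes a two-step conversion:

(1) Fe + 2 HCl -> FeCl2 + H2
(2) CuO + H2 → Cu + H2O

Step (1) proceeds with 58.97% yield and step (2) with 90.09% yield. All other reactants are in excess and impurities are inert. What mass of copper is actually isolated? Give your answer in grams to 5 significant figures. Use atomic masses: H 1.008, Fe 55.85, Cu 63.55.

Pure Fe = 675.95 × 0.7148 = 483.169 g.
M(Fe) = 55.85 g/mol.
M(Cu) = 63.55 g/mol.
n(Fe) = 483.169 / 55.85 = 8.65119 mol.
Step 1 (Fe:H2 = 1:1): theoretical n(H2) = 8.65119 mol; at 58.97% yield, n(H2) = 5.10161 mol.
Step 2 (H2:Cu = 1:1): theoretical n(Cu) = 5.10161 mol, so theoretical mass = 5.10161 × 63.55 = 324.207 g.
At 90.09% yield, actual mass of Cu = 324.207 × 0.9009 = 292.078 g.

292.08 g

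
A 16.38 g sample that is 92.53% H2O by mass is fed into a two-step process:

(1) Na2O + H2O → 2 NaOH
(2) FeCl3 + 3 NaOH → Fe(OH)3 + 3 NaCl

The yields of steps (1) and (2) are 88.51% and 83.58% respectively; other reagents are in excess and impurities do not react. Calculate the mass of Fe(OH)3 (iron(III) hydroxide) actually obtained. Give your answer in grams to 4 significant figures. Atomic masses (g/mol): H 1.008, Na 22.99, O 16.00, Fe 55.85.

Pure H2O = 16.38 × 0.9253 = 15.156 g.
M(H2O) = 2(1.008) + 16.00 = 18.016 g/mol.
M(Fe(OH)3) = 55.85 + 3(16.00) + 3(1.008) = 106.874 g/mol.
n(H2O) = 15.156 / 18.016 = 0.84128 mol.
Step 1 (H2O:NaOH = 1:2): theoretical n(NaOH) = 1.6826 mol; at 88.51% yield, n(NaOH) = 1.4892 mol.
Step 2 (NaOH:Fe(OH)3 = 3:1): theoretical n(Fe(OH)3) = 0.49641 mol, so theoretical mass = 0.49641 × 106.874 = 53.053 g.
At 83.58% yield, actual mass of Fe(OH)3 = 53.053 × 0.8358 = 44.342 g.

44.34 g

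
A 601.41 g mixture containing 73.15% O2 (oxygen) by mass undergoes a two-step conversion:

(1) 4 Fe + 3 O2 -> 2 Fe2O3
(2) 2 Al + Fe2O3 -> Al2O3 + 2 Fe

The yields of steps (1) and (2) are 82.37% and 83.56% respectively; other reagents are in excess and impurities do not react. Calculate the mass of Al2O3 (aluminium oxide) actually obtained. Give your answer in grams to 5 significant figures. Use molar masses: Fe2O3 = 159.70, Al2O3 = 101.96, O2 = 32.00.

Pure O2 = 601.41 × 0.7315 = 439.931 g.
n(O2) = 439.931 / 32.00 = 13.7479 mol.
Step 1 (O2:Fe2O3 = 3:2): theoretical n(Fe2O3) = 9.16524 mol; at 82.37% yield, n(Fe2O3) = 7.54941 mol.
Step 2 (Fe2O3:Al2O3 = 1:1): theoretical n(Al2O3) = 7.54941 mol, so theoretical mass = 7.54941 × 101.96 = 769.737 g.
At 83.56% yield, actual mass of Al2O3 = 769.737 × 0.8356 = 643.193 g.

643.19 g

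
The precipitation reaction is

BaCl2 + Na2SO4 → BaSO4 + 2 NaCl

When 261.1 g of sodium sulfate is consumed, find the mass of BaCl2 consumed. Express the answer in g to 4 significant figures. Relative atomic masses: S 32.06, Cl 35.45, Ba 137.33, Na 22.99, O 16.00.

382.8 g

M(Na2SO4) = 2(22.99) + 32.06 + 4(16.00) = 142.04 g/mol.
M(BaCl2) = 137.33 + 2(35.45) = 208.23 g/mol.
n(Na2SO4) = 261.10 g / 142.04 g/mol = 1.8382 mol.
From the equation the Na2SO4:BaCl2 mole ratio is 1:1, so n(BaCl2) = 1.8382 × 1/1 = 1.8382 mol.
Mass of BaCl2 = 1.8382 mol × 208.23 g/mol = 382.77 g.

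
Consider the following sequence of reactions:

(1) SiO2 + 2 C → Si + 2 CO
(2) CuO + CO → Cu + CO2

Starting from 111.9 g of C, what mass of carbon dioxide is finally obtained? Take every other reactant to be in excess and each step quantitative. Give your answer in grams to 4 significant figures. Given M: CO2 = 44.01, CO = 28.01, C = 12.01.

410.1 g

n(C) = 111.90 / 12.01 = 9.3172 mol.
Step 1 gives a 2:2 ratio of C to CO, so n(CO) = 9.3172 mol.
In step 2 the CO:CO2 ratio is 1:1, so n(CO2) = 9.3172 mol.
Mass of CO2 = 9.3172 × 44.01 = 410.05 g.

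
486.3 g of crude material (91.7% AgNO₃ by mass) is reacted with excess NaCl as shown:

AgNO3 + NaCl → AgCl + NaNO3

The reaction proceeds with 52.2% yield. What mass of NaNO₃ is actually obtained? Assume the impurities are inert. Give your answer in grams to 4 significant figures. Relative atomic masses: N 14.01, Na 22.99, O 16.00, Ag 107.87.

Pure AgNO3 available = 486.3 g × 0.917 = 445.94 g.
M(AgNO3) = 107.87 + 14.01 + 3(16.00) = 169.88 g/mol.
M(NaNO3) = 22.99 + 14.01 + 3(16.00) = 85.00 g/mol.
n(AgNO3) = 445.94 g / 169.88 g/mol = 2.6250 mol.
From the equation the AgNO3:NaNO3 mole ratio is 1:1, so n(NaNO3) = 2.6250 × 1/1 = 2.6250 mol.
Mass of NaNO3 = 2.6250 mol × 85.00 g/mol = 223.13 g.
Actual mass collected = 223.13 g × 0.522 = 116.47 g.

116.5 g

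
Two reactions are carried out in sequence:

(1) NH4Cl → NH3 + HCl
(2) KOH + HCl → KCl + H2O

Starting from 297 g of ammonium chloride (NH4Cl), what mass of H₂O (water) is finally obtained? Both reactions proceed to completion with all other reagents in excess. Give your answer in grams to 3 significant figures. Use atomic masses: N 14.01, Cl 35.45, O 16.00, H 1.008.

M(NH4Cl) = 14.01 + 4(1.008) + 35.45 = 53.492 g/mol.
M(H2O) = 2(1.008) + 16.00 = 18.016 g/mol.
n(NH4Cl) = 297.0 / 53.492 = 5.552 mol.
Step 1 gives a 1:1 ratio of NH4Cl to HCl, so n(HCl) = 5.552 mol.
In step 2 the HCl:H2O ratio is 1:1, so n(H2O) = 5.552 mol.
Mass of H2O = 5.552 × 18.016 = 100.0 g.

100 g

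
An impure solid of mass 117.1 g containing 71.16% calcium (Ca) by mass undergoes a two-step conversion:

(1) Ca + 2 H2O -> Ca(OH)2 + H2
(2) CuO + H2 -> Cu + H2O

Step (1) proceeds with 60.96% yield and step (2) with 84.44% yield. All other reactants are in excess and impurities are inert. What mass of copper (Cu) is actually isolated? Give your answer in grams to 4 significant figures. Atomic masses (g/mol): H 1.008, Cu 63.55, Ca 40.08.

68.01 g

Pure Ca = 117.1 × 0.7116 = 83.328 g.
M(Ca) = 40.08 g/mol.
M(Cu) = 63.55 g/mol.
n(Ca) = 83.328 / 40.08 = 2.0791 mol.
Step 1 (Ca:H2 = 1:1): theoretical n(H2) = 2.0791 mol; at 60.96% yield, n(H2) = 1.2674 mol.
Step 2 (H2:Cu = 1:1): theoretical n(Cu) = 1.2674 mol, so theoretical mass = 1.2674 × 63.55 = 80.543 g.
At 84.44% yield, actual mass of Cu = 80.543 × 0.8444 = 68.010 g.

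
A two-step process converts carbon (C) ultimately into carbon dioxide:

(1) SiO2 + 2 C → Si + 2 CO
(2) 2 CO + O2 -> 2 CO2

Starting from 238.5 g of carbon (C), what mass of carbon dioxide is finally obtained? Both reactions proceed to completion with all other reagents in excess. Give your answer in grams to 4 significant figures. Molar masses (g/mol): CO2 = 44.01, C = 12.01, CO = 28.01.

n(C) = 238.50 / 12.01 = 19.858 mol.
Step 1 gives a 2:2 ratio of C to CO, so n(CO) = 19.858 mol.
In step 2 the CO:CO2 ratio is 2:2, so n(CO2) = 19.858 mol.
Mass of CO2 = 19.858 × 44.01 = 873.97 g.

874.0 g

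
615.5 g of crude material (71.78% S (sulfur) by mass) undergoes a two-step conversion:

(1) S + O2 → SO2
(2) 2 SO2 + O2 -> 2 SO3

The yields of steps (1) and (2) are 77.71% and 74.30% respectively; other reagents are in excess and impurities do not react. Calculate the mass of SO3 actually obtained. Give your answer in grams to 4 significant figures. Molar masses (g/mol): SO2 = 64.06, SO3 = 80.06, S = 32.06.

637.0 g

Pure S = 615.5 × 0.7178 = 441.81 g.
n(S) = 441.81 / 32.06 = 13.781 mol.
Step 1 (S:SO2 = 1:1): theoretical n(SO2) = 13.781 mol; at 77.71% yield, n(SO2) = 10.709 mol.
Step 2 (SO2:SO3 = 2:2): theoretical n(SO3) = 10.709 mol, so theoretical mass = 10.709 × 80.06 = 857.35 g.
At 74.30% yield, actual mass of SO3 = 857.35 × 0.7430 = 637.01 g.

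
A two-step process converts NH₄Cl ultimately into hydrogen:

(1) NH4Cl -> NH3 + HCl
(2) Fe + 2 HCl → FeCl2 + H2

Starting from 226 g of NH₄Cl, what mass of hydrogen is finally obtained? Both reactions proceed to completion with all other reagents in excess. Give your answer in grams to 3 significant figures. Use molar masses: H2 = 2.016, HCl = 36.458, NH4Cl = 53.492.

n(NH4Cl) = 226.0 / 53.492 = 4.225 mol.
Step 1 gives a 1:1 ratio of NH4Cl to HCl, so n(HCl) = 4.225 mol.
In step 2 the HCl:H2 ratio is 2:1, so n(H2) = 2.112 mol.
Mass of H2 = 2.112 × 2.016 = 4.259 g.

4.26 g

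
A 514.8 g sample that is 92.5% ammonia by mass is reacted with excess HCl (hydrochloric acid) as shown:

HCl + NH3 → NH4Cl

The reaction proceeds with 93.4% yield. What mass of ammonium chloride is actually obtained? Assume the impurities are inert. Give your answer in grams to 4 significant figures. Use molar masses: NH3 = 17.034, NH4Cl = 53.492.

Pure NH3 available = 514.8 g × 0.925 = 476.19 g.
n(NH3) = 476.19 g / 17.034 g/mol = 27.955 mol.
From the equation the NH3:NH4Cl mole ratio is 1:1, so n(NH4Cl) = 27.955 × 1/1 = 27.955 mol.
Mass of NH4Cl = 27.955 mol × 53.492 g/mol = 1495.4 g.
Actual mass collected = 1495.4 g × 0.934 = 1396.7 g.

1397 g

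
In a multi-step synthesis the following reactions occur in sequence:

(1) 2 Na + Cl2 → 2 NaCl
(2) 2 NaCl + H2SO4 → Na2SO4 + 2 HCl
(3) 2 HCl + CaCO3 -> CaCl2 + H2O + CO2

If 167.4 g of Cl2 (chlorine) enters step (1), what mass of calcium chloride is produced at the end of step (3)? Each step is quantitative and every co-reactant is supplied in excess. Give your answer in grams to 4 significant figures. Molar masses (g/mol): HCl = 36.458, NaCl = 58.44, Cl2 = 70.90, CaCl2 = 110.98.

n(Cl2) = 167.4 / 70.90 = 2.3611 mol.
Reaction (1): Cl2→NaCl ratio 1:2 ⇒ n(NaCl) = 4.7221 mol.
Reaction (2): NaCl→HCl ratio 2:2 ⇒ n(HCl) = 4.7221 mol.
Reaction (3): HCl→CaCl2 ratio 2:1 ⇒ n(CaCl2) = 2.3611 mol.
Mass of CaCl2 = 2.3611 × 110.98 = 262.03 g.

262.0 g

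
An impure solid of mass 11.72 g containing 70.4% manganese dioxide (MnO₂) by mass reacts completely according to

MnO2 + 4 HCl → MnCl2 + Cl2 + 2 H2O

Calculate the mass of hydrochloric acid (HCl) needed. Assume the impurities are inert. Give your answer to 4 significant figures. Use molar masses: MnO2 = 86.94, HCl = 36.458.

Mass of pure MnO2 = 11.72 g × 0.704 = 8.2509 g.
n(MnO2) = 8.2509 g / 86.94 g/mol = 0.094903 mol.
From the equation the MnO2:HCl mole ratio is 1:4, so n(HCl) = 0.094903 × 4/1 = 0.37961 mol.
Mass of HCl = 0.37961 mol × 36.458 g/mol = 13.840 g.

13.84 g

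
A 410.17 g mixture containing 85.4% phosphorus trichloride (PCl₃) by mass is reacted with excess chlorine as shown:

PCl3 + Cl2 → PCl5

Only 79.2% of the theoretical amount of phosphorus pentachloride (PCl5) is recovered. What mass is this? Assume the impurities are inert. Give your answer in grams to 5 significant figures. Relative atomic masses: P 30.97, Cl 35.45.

Pure PCl3 available = 410.17 g × 0.854 = 350.285 g.
M(PCl3) = 30.97 + 3(35.45) = 137.32 g/mol.
M(PCl5) = 30.97 + 5(35.45) = 208.22 g/mol.
n(PCl3) = 350.285 g / 137.32 g/mol = 2.55087 mol.
From the equation the PCl3:PCl5 mole ratio is 1:1, so n(PCl5) = 2.55087 × 1/1 = 2.55087 mol.
Mass of PCl5 = 2.55087 mol × 208.22 g/mol = 531.142 g.
Actual mass collected = 531.142 g × 0.792 = 420.664 g.

420.66 g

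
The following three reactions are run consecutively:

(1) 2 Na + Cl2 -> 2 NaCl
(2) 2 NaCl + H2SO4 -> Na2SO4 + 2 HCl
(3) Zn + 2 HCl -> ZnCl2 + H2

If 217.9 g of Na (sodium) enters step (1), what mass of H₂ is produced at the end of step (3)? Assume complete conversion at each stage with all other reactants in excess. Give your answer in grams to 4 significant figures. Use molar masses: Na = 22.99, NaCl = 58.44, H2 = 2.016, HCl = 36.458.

9.554 g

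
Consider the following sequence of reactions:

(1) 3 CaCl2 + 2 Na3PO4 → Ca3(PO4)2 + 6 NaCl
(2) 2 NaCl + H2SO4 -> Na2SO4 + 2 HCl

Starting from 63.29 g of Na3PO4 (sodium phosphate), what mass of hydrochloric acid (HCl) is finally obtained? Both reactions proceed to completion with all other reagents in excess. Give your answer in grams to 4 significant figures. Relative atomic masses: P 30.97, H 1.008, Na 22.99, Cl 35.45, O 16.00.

42.22 g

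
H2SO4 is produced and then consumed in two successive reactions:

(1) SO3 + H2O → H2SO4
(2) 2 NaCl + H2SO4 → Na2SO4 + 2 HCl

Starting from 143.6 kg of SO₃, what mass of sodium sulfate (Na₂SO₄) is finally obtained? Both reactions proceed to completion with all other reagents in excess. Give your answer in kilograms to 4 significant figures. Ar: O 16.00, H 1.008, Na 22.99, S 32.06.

254.8 kg

M(SO3) = 32.06 + 3(16.00) = 80.06 g/mol.
M(Na2SO4) = 2(22.99) + 32.06 + 4(16.00) = 142.04 g/mol.
143.6 kg = 143600 g.
n(SO3) = 143600 / 80.06 = 1793.7 mol.
Step 1 gives a 1:1 ratio of SO3 to H2SO4, so n(H2SO4) = 1793.7 mol.
In step 2 the H2SO4:Na2SO4 ratio is 1:1, so n(Na2SO4) = 1793.7 mol.
Mass of Na2SO4 = 1793.7 × 142.04 = 254770 g = 254.8 kg.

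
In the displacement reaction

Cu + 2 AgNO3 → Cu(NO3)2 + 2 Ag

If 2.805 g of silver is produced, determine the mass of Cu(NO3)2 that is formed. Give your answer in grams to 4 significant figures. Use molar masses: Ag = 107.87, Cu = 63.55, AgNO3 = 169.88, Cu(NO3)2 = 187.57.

2.439 g

n(Ag) = 2.8050 g / 107.87 g/mol = 0.026004 mol.
From the equation the Ag:Cu(NO3)2 mole ratio is 2:1, so n(Cu(NO3)2) = 0.026004 × 1/2 = 0.013002 mol.
Mass of Cu(NO3)2 = 0.013002 mol × 187.57 g/mol = 2.4387 g.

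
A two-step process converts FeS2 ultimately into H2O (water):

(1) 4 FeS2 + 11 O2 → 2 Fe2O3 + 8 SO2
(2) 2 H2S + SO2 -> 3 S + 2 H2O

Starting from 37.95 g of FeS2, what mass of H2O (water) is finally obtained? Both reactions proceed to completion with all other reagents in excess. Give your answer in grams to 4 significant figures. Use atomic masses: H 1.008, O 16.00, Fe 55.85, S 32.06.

M(FeS2) = 55.85 + 2(32.06) = 119.97 g/mol.
M(H2O) = 2(1.008) + 16.00 = 18.016 g/mol.
n(FeS2) = 37.950 / 119.97 = 0.31633 mol.
Step 1 gives a 4:8 ratio of FeS2 to SO2, so n(SO2) = 0.63266 mol.
In step 2 the SO2:H2O ratio is 1:2, so n(H2O) = 1.2653 mol.
Mass of H2O = 1.2653 × 18.016 = 22.796 g.

22.80 g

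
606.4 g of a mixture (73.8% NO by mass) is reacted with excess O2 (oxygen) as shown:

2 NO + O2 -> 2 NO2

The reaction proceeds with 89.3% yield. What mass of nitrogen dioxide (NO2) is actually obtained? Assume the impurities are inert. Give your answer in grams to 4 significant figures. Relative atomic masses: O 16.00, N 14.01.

612.7 g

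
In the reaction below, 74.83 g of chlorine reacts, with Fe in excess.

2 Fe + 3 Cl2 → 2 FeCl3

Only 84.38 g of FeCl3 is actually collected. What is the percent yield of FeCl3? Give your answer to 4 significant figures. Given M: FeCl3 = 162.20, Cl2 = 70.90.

73.94 %

n(Cl2) = 74.830 g / 70.90 g/mol = 1.0554 mol.
From the equation the Cl2:FeCl3 mole ratio is 3:2, so n(FeCl3) = 1.0554 × 2/3 = 0.70362 mol.
Mass of FeCl3 = 0.70362 mol × 162.20 g/mol = 114.13 g.
This is the theoretical yield. Percent yield = 84.38 g / 114.13 g × 100% = 73.935%.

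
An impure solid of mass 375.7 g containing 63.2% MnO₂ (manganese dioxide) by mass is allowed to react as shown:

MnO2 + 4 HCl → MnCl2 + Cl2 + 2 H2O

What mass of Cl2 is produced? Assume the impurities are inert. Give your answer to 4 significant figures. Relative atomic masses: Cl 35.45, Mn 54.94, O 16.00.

Mass of pure MnO2 = 375.7 g × 0.632 = 237.44 g.
M(MnO2) = 54.94 + 2(16.00) = 86.94 g/mol.
M(Cl2) = 2(35.45) = 70.90 g/mol.
n(MnO2) = 237.44 g / 86.94 g/mol = 2.7311 mol.
From the equation the MnO2:Cl2 mole ratio is 1:1, so n(Cl2) = 2.7311 × 1/1 = 2.7311 mol.
Mass of Cl2 = 2.7311 mol × 70.90 g/mol = 193.64 g.

193.6 g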